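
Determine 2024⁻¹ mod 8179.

Apply the Euclidean algorithm and back-substitute:
8179 = 4·2024 + 83
2024 = 24·83 + 32
83 = 2·32 + 19
32 = 1·19 + 13
19 = 1·13 + 6
13 = 2·6 + 1
6 = 6·1 + 0
gcd(2024, 8179) = 1, so the inverse exists.
Back-substitute for 1:
1 = 1·13 − 2·6
  = −2·19 + 3·13
  = 3·32 − 5·19
  = −5·83 + 13·32
  = 13·2024 − 317·83
  = −317·8179 + 1281·2024
So 2024⁻¹ ≡ 1281 (mod 8179).

1281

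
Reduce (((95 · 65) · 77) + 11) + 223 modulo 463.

95 · 65 = 6175 ≡ 156 (mod 463)
156 · 77 = 12012 ≡ 437 (mod 463)
437 + 11 = 448
448 + 223 = 671 ≡ 208 (mod 463)

208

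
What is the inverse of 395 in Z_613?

Apply the Euclidean algorithm and back-substitute:
613 = 1·395 + 218
395 = 1·218 + 177
218 = 1·177 + 41
177 = 4·41 + 13
41 = 3·13 + 2
13 = 6·2 + 1
2 = 2·1 + 0
gcd(395, 613) = 1, so the inverse exists.
Bézout: 1 = −183·613 + 284·395.
So 395⁻¹ ≡ 284 (mod 613).

284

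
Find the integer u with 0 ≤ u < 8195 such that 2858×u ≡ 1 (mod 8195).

4757

Apply the Euclidean algorithm and back-substitute:
8195 = 2·2858 + 2479
2858 = 1·2479 + 379
2479 = 6·379 + 205
379 = 1·205 + 174
205 = 1·174 + 31
174 = 5·31 + 19
31 = 1·19 + 12
19 = 1·12 + 7
12 = 1·7 + 5
7 = 1·5 + 2
5 = 2·2 + 1
2 = 2·1 + 0
gcd(2858, 8195) = 1, so the inverse exists.
Back-substitute for 1:
1 = 1·5 − 2·2
  = −2·7 + 3·5
  = 3·12 − 5·7
  = −5·19 + 8·12
  = 8·31 − 13·19
  = −13·174 + 73·31
  = 73·205 − 86·174
  = −86·379 + 159·205
  = 159·2479 − 1040·379
  = −1040·2858 + 1199·2479
  = 1199·8195 − 3438·2858
So 2858⁻¹ ≡ −3438 ≡ 4757 (mod 8195).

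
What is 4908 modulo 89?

4908 = 55×89 + 13, so 4908 ≡ 13 (mod 89).

13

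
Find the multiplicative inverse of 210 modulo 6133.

2424

6133 = 29×210 + 43
210 = 4×43 + 38
43 = 1×38 + 5
38 = 7×5 + 3
5 = 1×3 + 2
3 = 1×2 + 1
2 = 2×1 + 0
gcd(210, 6133) = 1, so the inverse exists.
Bézout: 1 = −83×6133 + 2424×210.
So 210⁻¹ ≡ 2424 (mod 6133).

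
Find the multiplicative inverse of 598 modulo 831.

831 = 1*598 + 233
598 = 2*233 + 132
233 = 1*132 + 101
132 = 1*101 + 31
101 = 3*31 + 8
31 = 3*8 + 7
8 = 1*7 + 1
7 = 7*1 + 0
gcd(598, 831) = 1, so the inverse exists.
Bézout: 1 = 77*831 − 107*598.
So 598⁻¹ ≡ −107 ≡ 724 (mod 831).

724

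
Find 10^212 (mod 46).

12

10^1 ≡ 10 (mod 46)
10^2 ≡ 10^2 = 100 ≡ 8 (mod 46)
10^4 ≡ 8^2 = 64 ≡ 18 (mod 46)
10^8 ≡ 18^2 = 324 ≡ 2 (mod 46)
10^16 ≡ 2^2 = 4 (mod 46)
10^32 ≡ 4^2 = 16 (mod 46)
10^64 ≡ 16^2 = 256 ≡ 26 (mod 46)
10^128 ≡ 26^2 = 676 ≡ 32 (mod 46)
10^212 = 10^128 · 10^64 · 10^16 · 10^4 ≡ 32 · 26 · 4 · 18 (mod 46).
Accumulate the product:
32 · 26 = 832 ≡ 4
4 · 4 = 16
16 · 18 = 288 ≡ 12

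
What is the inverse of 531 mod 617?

165

Apply the Euclidean algorithm and back-substitute:
617 = 1·531 + 86
531 = 6·86 + 15
86 = 5·15 + 11
15 = 1·11 + 4
11 = 2·4 + 3
4 = 1·3 + 1
3 = 3·1 + 0
gcd(531, 617) = 1, so the inverse exists.
Bézout: 1 = −142·617 + 165·531.
So 531⁻¹ ≡ 165 (mod 617).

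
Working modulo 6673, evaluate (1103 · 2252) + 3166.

1103 · 2252 = 2483956 ≡ 1600 (mod 6673)
1600 + 3166 = 4766

4766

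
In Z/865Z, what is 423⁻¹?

Run the extended Euclidean algorithm:
865 = 2×423 + 19
423 = 22×19 + 5
19 = 3×5 + 4
5 = 1×4 + 1
4 = 4×1 + 0
gcd(423, 865) = 1, so the inverse exists.
Back-substitute for 1:
1 = 1×5 − 1×4
  = −1×19 + 4×5
  = 4×423 − 89×19
  = −89×865 + 182×423
So 423⁻¹ ≡ 182 (mod 865).

182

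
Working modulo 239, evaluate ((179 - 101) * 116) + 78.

179 - 101 = 78
78 * 116 = 9048 ≡ 205 (mod 239)
205 + 78 = 283 ≡ 44 (mod 239)

44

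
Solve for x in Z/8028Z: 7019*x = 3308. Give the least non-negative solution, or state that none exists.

gcd(7019, 8028) = 1, so a unique solution mod 8028 exists.
7019⁻¹ ≡ 5291 (mod 8028).
x ≡ 5291*3308 ≡ 1588 (mod 8028).

1588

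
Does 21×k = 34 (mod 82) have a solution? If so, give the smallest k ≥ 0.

68

gcd(21, 82) = 1, so a unique solution mod 82 exists.
21⁻¹ ≡ 43 (mod 82).
k ≡ 43×34 ≡ 68 (mod 82).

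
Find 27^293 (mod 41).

14

Using repeated squaring:
27^1 ≡ 27 (mod 41)
27^2 ≡ 27^2 = 729 ≡ 32 (mod 41)
27^4 ≡ 32^2 = 1024 ≡ 40 (mod 41)
27^8 ≡ 40^2 = 1600 ≡ 1 (mod 41)
27^16 ≡ 1^2 = 1 (mod 41)
27^32 ≡ 1^2 = 1 (mod 41)
27^64 ≡ 1^2 = 1 (mod 41)
27^128 ≡ 1^2 = 1 (mod 41)
27^256 ≡ 1^2 = 1 (mod 41)
27^293 = 27^256 * 27^32 * 27^4 * 27^1 ≡ 1 * 1 * 40 * 27 (mod 41).
Accumulate the product:
1 * 1 = 1
1 * 40 = 40
40 * 27 = 1080 ≡ 14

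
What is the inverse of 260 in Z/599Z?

417

By the extended Euclidean algorithm:
599 = 2×260 + 79
260 = 3×79 + 23
79 = 3×23 + 10
23 = 2×10 + 3
10 = 3×3 + 1
3 = 3×1 + 0
gcd(260, 599) = 1, so the inverse exists.
Bézout: 1 = 79×599 − 182×260.
So 260⁻¹ ≡ −182 ≡ 417 (mod 599).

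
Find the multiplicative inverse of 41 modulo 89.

Run the extended Euclidean algorithm:
89 = 2×41 + 7
41 = 5×7 + 6
7 = 1×6 + 1
6 = 6×1 + 0
gcd(41, 89) = 1, so the inverse exists.
Back-substitute for 1:
1 = 1×7 − 1×6
  = −1×41 + 6×7
  = 6×89 − 13×41
So 41⁻¹ ≡ −13 ≡ 76 (mod 89).

76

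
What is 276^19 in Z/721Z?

479

By square-and-multiply:
19 in binary is 10011, i.e. 19 = 16 + 2 + 1.
276^1 ≡ 276 (mod 721)
276^2 ≡ 276^2 = 76176 ≡ 471 (mod 721)
276^4 ≡ 471^2 = 221841 ≡ 494 (mod 721)
276^8 ≡ 494^2 = 244036 ≡ 338 (mod 721)
276^16 ≡ 338^2 = 114244 ≡ 326 (mod 721)
276^19 = 276^16 · 276^2 · 276^1 ≡ 326 · 471 · 276 (mod 721).
Accumulate the product:
326 · 471 = 153546 ≡ 694
694 · 276 = 191544 ≡ 479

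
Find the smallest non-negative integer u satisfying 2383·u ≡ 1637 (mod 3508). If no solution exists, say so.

gcd(2383, 3508) = 1, so a unique solution mod 3508 exists.
2383⁻¹ ≡ 2875 (mod 3508).
u ≡ 2875·1637 ≡ 2147 (mod 3508).

2147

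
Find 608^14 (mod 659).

14 in binary is 1110, i.e. 14 = 8 + 4 + 2.
608^1 ≡ 608 (mod 659)
608^2 ≡ 608^2 = 369664 ≡ 624 (mod 659)
608^4 ≡ 624^2 = 389376 ≡ 566 (mod 659)
608^8 ≡ 566^2 = 320356 ≡ 82 (mod 659)
608^14 = 608^8 × 608^4 × 608^2 ≡ 82 × 566 × 624 (mod 659).
Accumulate the product:
82 × 566 = 46412 ≡ 282
282 × 624 = 175968 ≡ 15

15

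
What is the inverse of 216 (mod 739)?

739 = 3·216 + 91
216 = 2·91 + 34
91 = 2·34 + 23
34 = 1·23 + 11
23 = 2·11 + 1
11 = 11·1 + 0
gcd(216, 739) = 1, so the inverse exists.
Bézout: 1 = 19·739 − 65·216.
So 216⁻¹ ≡ −65 ≡ 674 (mod 739).

674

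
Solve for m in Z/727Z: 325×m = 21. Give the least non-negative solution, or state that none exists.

396

gcd(325, 727) = 1, so a unique solution mod 727 exists.
325⁻¹ ≡ 642 (mod 727).
m ≡ 642×21 ≡ 396 (mod 727).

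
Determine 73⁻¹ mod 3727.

919

Apply the Euclidean algorithm and back-substitute:
3727 = 51*73 + 4
73 = 18*4 + 1
4 = 4*1 + 0
gcd(73, 3727) = 1, so the inverse exists.
Bézout: 1 = −18*3727 + 919*73.
So 73⁻¹ ≡ 919 (mod 3727).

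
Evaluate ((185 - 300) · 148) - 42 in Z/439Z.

59

185 - 300 = -115 ≡ 324 (mod 439)
324 · 148 = 47952 ≡ 101 (mod 439)
101 - 42 = 59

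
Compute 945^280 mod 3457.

298

Using repeated squaring:
280 in binary is 100011000, i.e. 280 = 256 + 16 + 8.
945^1 ≡ 945 (mod 3457)
945^2 ≡ 945^2 = 893025 ≡ 1119 (mod 3457)
945^4 ≡ 1119^2 = 1252161 ≡ 727 (mod 3457)
945^8 ≡ 727^2 = 528529 ≡ 3065 (mod 3457)
945^16 ≡ 3065^2 = 9394225 ≡ 1556 (mod 3457)
945^32 ≡ 1556^2 = 2421136 ≡ 1236 (mod 3457)
945^64 ≡ 1236^2 = 1527696 ≡ 3159 (mod 3457)
945^128 ≡ 3159^2 = 9979281 ≡ 2379 (mod 3457)
945^256 ≡ 2379^2 = 5659641 ≡ 532 (mod 3457)
945^280 = 945^256 · 945^16 · 945^8 ≡ 532 · 1556 · 3065 (mod 3457).
Accumulate the product:
532 · 1556 = 827792 ≡ 1569
1569 · 3065 = 4808985 ≡ 298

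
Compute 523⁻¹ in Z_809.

99

Run the extended Euclidean algorithm:
809 = 1*523 + 286
523 = 1*286 + 237
286 = 1*237 + 49
237 = 4*49 + 41
49 = 1*41 + 8
41 = 5*8 + 1
8 = 8*1 + 0
gcd(523, 809) = 1, so the inverse exists.
Back-substitute for 1:
1 = 1*41 − 5*8
  = −5*49 + 6*41
  = 6*237 − 29*49
  = −29*286 + 35*237
  = 35*523 − 64*286
  = −64*809 + 99*523
So 523⁻¹ ≡ 99 (mod 809).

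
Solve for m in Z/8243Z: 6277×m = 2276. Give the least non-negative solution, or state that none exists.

720

gcd(6277, 8243) = 1, so a unique solution mod 8243 exists.
6277⁻¹ ≡ 348 (mod 8243).
m ≡ 348×2276 ≡ 720 (mod 8243).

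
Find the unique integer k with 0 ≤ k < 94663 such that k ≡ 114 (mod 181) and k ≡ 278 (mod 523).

80297

181⁻¹ mod 523: 181*497 ≡ 1 (mod 523), so 181⁻¹ ≡ 497.
k = 114 + 181*((278 − 114)*497 mod 523) = 114 + 181*443 = 80297.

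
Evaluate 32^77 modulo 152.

By square-and-multiply:
77 in binary is 1001101, i.e. 77 = 64 + 8 + 4 + 1.
32^1 ≡ 32 (mod 152)
32^2 ≡ 32^2 = 1024 ≡ 112 (mod 152)
32^4 ≡ 112^2 = 12544 ≡ 80 (mod 152)
32^8 ≡ 80^2 = 6400 ≡ 16 (mod 152)
32^16 ≡ 16^2 = 256 ≡ 104 (mod 152)
32^32 ≡ 104^2 = 10816 ≡ 24 (mod 152)
32^64 ≡ 24^2 = 576 ≡ 120 (mod 152)
32^77 = 32^64 · 32^8 · 32^4 · 32^1 ≡ 120 · 16 · 80 · 32 (mod 152).
Accumulate the product:
120 · 16 = 1920 ≡ 96
96 · 80 = 7680 ≡ 80
80 · 32 = 2560 ≡ 128

128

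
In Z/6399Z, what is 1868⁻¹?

Run the extended Euclidean algorithm:
6399 = 3·1868 + 795
1868 = 2·795 + 278
795 = 2·278 + 239
278 = 1·239 + 39
239 = 6·39 + 5
39 = 7·5 + 4
5 = 1·4 + 1
4 = 4·1 + 0
gcd(1868, 6399) = 1, so the inverse exists.
Back-substitute for 1:
1 = 1·5 − 1·4
  = −1·39 + 8·5
  = 8·239 − 49·39
  = −49·278 + 57·239
  = 57·795 − 163·278
  = −163·1868 + 383·795
  = 383·6399 − 1312·1868
So 1868⁻¹ ≡ −1312 ≡ 5087 (mod 6399).

5087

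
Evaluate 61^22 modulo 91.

Using repeated squaring:
61^1 ≡ 61 (mod 91)
61^2 ≡ 61^2 = 3721 ≡ 81 (mod 91)
61^4 ≡ 81^2 = 6561 ≡ 9 (mod 91)
61^8 ≡ 9^2 = 81 (mod 91)
61^16 ≡ 81^2 = 6561 ≡ 9 (mod 91)
61^22 = 61^16 · 61^4 · 61^2 ≡ 9 · 9 · 81 (mod 91).
Accumulate the product:
9 · 9 = 81
81 · 81 = 6561 ≡ 9

9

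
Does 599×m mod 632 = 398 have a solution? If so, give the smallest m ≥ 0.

gcd(599, 632) = 1, so a unique solution mod 632 exists.
599⁻¹ ≡ 383 (mod 632).
m ≡ 383×398 ≡ 122 (mod 632).

122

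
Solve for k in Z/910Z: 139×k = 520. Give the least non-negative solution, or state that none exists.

gcd(139, 910) = 1, so a unique solution mod 910 exists.
139⁻¹ ≡ 419 (mod 910).
k ≡ 419×520 ≡ 390 (mod 910).

390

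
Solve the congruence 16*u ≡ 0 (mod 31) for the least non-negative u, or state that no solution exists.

gcd(16, 31) = 1, so a unique solution mod 31 exists.
16⁻¹ ≡ 2 (mod 31).
u ≡ 2*0 ≡ 0 (mod 31).

0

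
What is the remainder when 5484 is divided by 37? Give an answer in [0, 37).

5484 = 148×37 + 8, so 5484 ≡ 8 (mod 37).

8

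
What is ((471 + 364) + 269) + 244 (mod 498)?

471 + 364 = 835 ≡ 337 (mod 498)
337 + 269 = 606 ≡ 108 (mod 498)
108 + 244 = 352

352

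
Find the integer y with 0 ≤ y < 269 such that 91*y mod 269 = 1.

68

269 = 2*91 + 87
91 = 1*87 + 4
87 = 21*4 + 3
4 = 1*3 + 1
3 = 3*1 + 0
gcd(91, 269) = 1, so the inverse exists.
Back-substitute for 1:
1 = 1*4 − 1*3
  = −1*87 + 22*4
  = 22*91 − 23*87
  = −23*269 + 68*91
So 91⁻¹ ≡ 68 (mod 269).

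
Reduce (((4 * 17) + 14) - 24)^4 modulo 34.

4

4 * 17 = 68 ≡ 0 (mod 34)
0 + 14 = 14
14 - 24 = -10 ≡ 24 (mod 34)
(24)^4 ≡ 4 (mod 34)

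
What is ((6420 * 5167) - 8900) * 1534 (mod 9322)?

236

6420 * 5167 = 33172140 ≡ 4464 (mod 9322)
4464 - 8900 = -4436 ≡ 4886 (mod 9322)
4886 * 1534 = 7495124 ≡ 236 (mod 9322)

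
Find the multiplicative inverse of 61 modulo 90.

90 = 1×61 + 29
61 = 2×29 + 3
29 = 9×3 + 2
3 = 1×2 + 1
2 = 2×1 + 0
gcd(61, 90) = 1, so the inverse exists.
Bézout: 1 = −21×90 + 31×61.
So 61⁻¹ ≡ 31 (mod 90).

31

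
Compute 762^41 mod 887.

Compute successive squares:
762^1 ≡ 762 (mod 887)
762^2 ≡ 762^2 = 580644 ≡ 546 (mod 887)
762^4 ≡ 546^2 = 298116 ≡ 84 (mod 887)
762^8 ≡ 84^2 = 7056 ≡ 847 (mod 887)
762^16 ≡ 847^2 = 717409 ≡ 713 (mod 887)
762^32 ≡ 713^2 = 508369 ≡ 118 (mod 887)
762^41 = 762^32 * 762^8 * 762^1 ≡ 118 * 847 * 762 (mod 887).
Accumulate the product:
118 * 847 = 99946 ≡ 602
602 * 762 = 458724 ≡ 145

145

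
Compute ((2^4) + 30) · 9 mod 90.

54

(2)^4 ≡ 16 (mod 90)
16 + 30 = 46
46 · 9 = 414 ≡ 54 (mod 90)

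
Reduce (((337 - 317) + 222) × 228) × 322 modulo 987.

672

337 - 317 = 20
20 + 222 = 242
242 × 228 = 55176 ≡ 891 (mod 987)
891 × 322 = 286902 ≡ 672 (mod 987)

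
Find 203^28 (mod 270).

Using repeated squaring:
28 in binary is 11100, i.e. 28 = 16 + 8 + 4.
203^1 ≡ 203 (mod 270)
203^2 ≡ 203^2 = 41209 ≡ 169 (mod 270)
203^4 ≡ 169^2 = 28561 ≡ 211 (mod 270)
203^8 ≡ 211^2 = 44521 ≡ 241 (mod 270)
203^16 ≡ 241^2 = 58081 ≡ 31 (mod 270)
203^28 = 203^16 * 203^8 * 203^4 ≡ 31 * 241 * 211 (mod 270).
Accumulate the product:
31 * 241 = 7471 ≡ 181
181 * 211 = 38191 ≡ 121

121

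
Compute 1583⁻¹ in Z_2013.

1484

2013 = 1·1583 + 430
1583 = 3·430 + 293
430 = 1·293 + 137
293 = 2·137 + 19
137 = 7·19 + 4
19 = 4·4 + 3
4 = 1·3 + 1
3 = 3·1 + 0
gcd(1583, 2013) = 1, so the inverse exists.
Back-substitute for 1:
1 = 1·4 − 1·3
  = −1·19 + 5·4
  = 5·137 − 36·19
  = −36·293 + 77·137
  = 77·430 − 113·293
  = −113·1583 + 416·430
  = 416·2013 − 529·1583
So 1583⁻¹ ≡ −529 ≡ 1484 (mod 2013).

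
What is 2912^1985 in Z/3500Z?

1985 in binary is 11111000001, i.e. 1985 = 1024 + 512 + 256 + 128 + 64 + 1.
2912^1 ≡ 2912 (mod 3500)
2912^2 ≡ 2912^2 = 8479744 ≡ 2744 (mod 3500)
2912^4 ≡ 2744^2 = 7529536 ≡ 1036 (mod 3500)
2912^8 ≡ 1036^2 = 1073296 ≡ 2296 (mod 3500)
2912^16 ≡ 2296^2 = 5271616 ≡ 616 (mod 3500)
2912^32 ≡ 616^2 = 379456 ≡ 1456 (mod 3500)
2912^64 ≡ 1456^2 = 2119936 ≡ 2436 (mod 3500)
2912^128 ≡ 2436^2 = 5934096 ≡ 1596 (mod 3500)
2912^256 ≡ 1596^2 = 2547216 ≡ 2716 (mod 3500)
2912^512 ≡ 2716^2 = 7376656 ≡ 2156 (mod 3500)
2912^1024 ≡ 2156^2 = 4648336 ≡ 336 (mod 3500)
2912^1985 = 2912^1024 × 2912^512 × 2912^256 × 2912^128 × 2912^64 × 2912^1 ≡ 336 × 2156 × 2716 × 1596 × 2436 × 2912 (mod 3500).
Accumulate the product:
336 × 2156 = 724416 ≡ 3416
3416 × 2716 = 9277856 ≡ 2856
2856 × 1596 = 4558176 ≡ 1176
1176 × 2436 = 2864736 ≡ 1736
1736 × 2912 = 5055232 ≡ 1232

1232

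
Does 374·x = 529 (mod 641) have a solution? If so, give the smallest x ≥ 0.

gcd(374, 641) = 1, so a unique solution mod 641 exists.
374⁻¹ ≡ 12 (mod 641).
x ≡ 12·529 ≡ 579 (mod 641).

579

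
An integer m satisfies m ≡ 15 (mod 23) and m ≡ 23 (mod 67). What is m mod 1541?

23⁻¹ mod 67: 23·35 ≡ 1 (mod 67), so 23⁻¹ ≡ 35.
m = 15 + 23·((23 − 15)·35 mod 67) = 15 + 23·12 = 291.

291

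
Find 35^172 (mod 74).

Using repeated squaring:
172 in binary is 10101100, i.e. 172 = 128 + 32 + 8 + 4.
35^1 ≡ 35 (mod 74)
35^2 ≡ 35^2 = 1225 ≡ 41 (mod 74)
35^4 ≡ 41^2 = 1681 ≡ 53 (mod 74)
35^8 ≡ 53^2 = 2809 ≡ 71 (mod 74)
35^16 ≡ 71^2 = 5041 ≡ 9 (mod 74)
35^32 ≡ 9^2 = 81 ≡ 7 (mod 74)
35^64 ≡ 7^2 = 49 (mod 74)
35^128 ≡ 49^2 = 2401 ≡ 33 (mod 74)
35^172 = 35^128 × 35^32 × 35^8 × 35^4 ≡ 33 × 7 × 71 × 53 (mod 74).
Accumulate the product:
33 × 7 = 231 ≡ 9
9 × 71 = 639 ≡ 47
47 × 53 = 2491 ≡ 49

49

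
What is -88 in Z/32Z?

-88 = -3·32 + 8, so -88 ≡ 8 (mod 32).

8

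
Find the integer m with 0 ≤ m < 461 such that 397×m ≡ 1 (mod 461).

Apply the Euclidean algorithm and back-substitute:
461 = 1·397 + 64
397 = 6·64 + 13
64 = 4·13 + 12
13 = 1·12 + 1
12 = 12·1 + 0
gcd(397, 461) = 1, so the inverse exists.
Back-substitute for 1:
1 = 1·13 − 1·12
  = −1·64 + 5·13
  = 5·397 − 31·64
  = −31·461 + 36·397
So 397⁻¹ ≡ 36 (mod 461).

36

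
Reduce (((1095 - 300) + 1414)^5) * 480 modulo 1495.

1095 - 300 = 795
795 + 1414 = 2209 ≡ 714 (mod 1495)
(714)^5 ≡ 714 (mod 1495)
714 * 480 = 342720 ≡ 365 (mod 1495)

365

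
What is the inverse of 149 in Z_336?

221

By the extended Euclidean algorithm:
336 = 2*149 + 38
149 = 3*38 + 35
38 = 1*35 + 3
35 = 11*3 + 2
3 = 1*2 + 1
2 = 2*1 + 0
gcd(149, 336) = 1, so the inverse exists.
Bézout: 1 = 51*336 − 115*149.
So 149⁻¹ ≡ −115 ≡ 221 (mod 336).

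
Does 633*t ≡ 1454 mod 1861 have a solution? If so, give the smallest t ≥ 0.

gcd(633, 1861) = 1, so a unique solution mod 1861 exists.
633⁻¹ ≡ 147 (mod 1861).
t ≡ 147*1454 ≡ 1584 (mod 1861).

1584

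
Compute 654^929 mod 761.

929 in binary is 1110100001, i.e. 929 = 512 + 256 + 128 + 32 + 1.
654^1 ≡ 654 (mod 761)
654^2 ≡ 654^2 = 427716 ≡ 34 (mod 761)
654^4 ≡ 34^2 = 1156 ≡ 395 (mod 761)
654^8 ≡ 395^2 = 156025 ≡ 20 (mod 761)
654^16 ≡ 20^2 = 400 (mod 761)
654^32 ≡ 400^2 = 160000 ≡ 190 (mod 761)
654^64 ≡ 190^2 = 36100 ≡ 333 (mod 761)
654^128 ≡ 333^2 = 110889 ≡ 544 (mod 761)
654^256 ≡ 544^2 = 295936 ≡ 668 (mod 761)
654^512 ≡ 668^2 = 446224 ≡ 278 (mod 761)
654^929 = 654^512 × 654^256 × 654^128 × 654^32 × 654^1 ≡ 278 × 668 × 544 × 190 × 654 (mod 761).
Accumulate the product:
278 × 668 = 185704 ≡ 20
20 × 544 = 10880 ≡ 226
226 × 190 = 42940 ≡ 324
324 × 654 = 211896 ≡ 338

338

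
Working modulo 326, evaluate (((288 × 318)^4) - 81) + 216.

323

288 × 318 = 91584 ≡ 304 (mod 326)
(304)^4 ≡ 188 (mod 326)
188 - 81 = 107
107 + 216 = 323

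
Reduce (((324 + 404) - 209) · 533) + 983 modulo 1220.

670

324 + 404 = 728
728 - 209 = 519
519 · 533 = 276627 ≡ 907 (mod 1220)
907 + 983 = 1890 ≡ 670 (mod 1220)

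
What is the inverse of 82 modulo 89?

Apply the Euclidean algorithm and back-substitute:
89 = 1·82 + 7
82 = 11·7 + 5
7 = 1·5 + 2
5 = 2·2 + 1
2 = 2·1 + 0
gcd(82, 89) = 1, so the inverse exists.
Back-substitute for 1:
1 = 1·5 − 2·2
  = −2·7 + 3·5
  = 3·82 − 35·7
  = −35·89 + 38·82
So 82⁻¹ ≡ 38 (mod 89).

38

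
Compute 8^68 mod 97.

68 in binary is 1000100, i.e. 68 = 64 + 4.
8^1 ≡ 8 (mod 97)
8^2 ≡ 8^2 = 64 (mod 97)
8^4 ≡ 64^2 = 4096 ≡ 22 (mod 97)
8^8 ≡ 22^2 = 484 ≡ 96 (mod 97)
8^16 ≡ 96^2 = 9216 ≡ 1 (mod 97)
8^32 ≡ 1^2 = 1 (mod 97)
8^64 ≡ 1^2 = 1 (mod 97)
8^68 = 8^64 × 8^4 ≡ 1 × 22 (mod 97).
1 × 22 = 22 ≡ 22 (mod 97).

22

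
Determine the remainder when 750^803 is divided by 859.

551

750^1 ≡ 750 (mod 859)
750^2 ≡ 750^2 = 562500 ≡ 714 (mod 859)
750^4 ≡ 714^2 = 509796 ≡ 409 (mod 859)
750^8 ≡ 409^2 = 167281 ≡ 635 (mod 859)
750^16 ≡ 635^2 = 403225 ≡ 354 (mod 859)
750^32 ≡ 354^2 = 125316 ≡ 761 (mod 859)
750^64 ≡ 761^2 = 579121 ≡ 155 (mod 859)
750^128 ≡ 155^2 = 24025 ≡ 832 (mod 859)
750^256 ≡ 832^2 = 692224 ≡ 729 (mod 859)
750^512 ≡ 729^2 = 531441 ≡ 579 (mod 859)
750^803 = 750^512 * 750^256 * 750^32 * 750^2 * 750^1 ≡ 579 * 729 * 761 * 714 * 750 (mod 859).
Accumulate the product:
579 * 729 = 422091 ≡ 322
322 * 761 = 245042 ≡ 227
227 * 714 = 162078 ≡ 586
586 * 750 = 439500 ≡ 551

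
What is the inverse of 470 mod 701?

701 = 1*470 + 231
470 = 2*231 + 8
231 = 28*8 + 7
8 = 1*7 + 1
7 = 7*1 + 0
gcd(470, 701) = 1, so the inverse exists.
Back-substitute for 1:
1 = 1*8 − 1*7
  = −1*231 + 29*8
  = 29*470 − 59*231
  = −59*701 + 88*470
So 470⁻¹ ≡ 88 (mod 701).

88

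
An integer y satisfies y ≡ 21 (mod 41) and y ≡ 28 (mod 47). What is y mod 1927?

1579

41⁻¹ mod 47: 41·39 ≡ 1 (mod 47), so 41⁻¹ ≡ 39.
y = 21 + 41·((28 − 21)·39 mod 47) = 21 + 41·38 = 1579.
Check: 1579 mod 41 = 21, 1579 mod 47 = 28. ✓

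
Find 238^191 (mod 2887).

168

191 in binary is 10111111, i.e. 191 = 128 + 32 + 16 + 8 + 4 + 2 + 1.
238^1 ≡ 238 (mod 2887)
238^2 ≡ 238^2 = 56644 ≡ 1791 (mod 2887)
238^4 ≡ 1791^2 = 3207681 ≡ 224 (mod 2887)
238^8 ≡ 224^2 = 50176 ≡ 1097 (mod 2887)
238^16 ≡ 1097^2 = 1203409 ≡ 2417 (mod 2887)
238^32 ≡ 2417^2 = 5841889 ≡ 1488 (mod 2887)
238^64 ≡ 1488^2 = 2214144 ≡ 2702 (mod 2887)
238^128 ≡ 2702^2 = 7300804 ≡ 2468 (mod 2887)
238^191 = 238^128 · 238^32 · 238^16 · 238^8 · 238^4 · 238^2 · 238^1 ≡ 2468 · 1488 · 2417 · 1097 · 224 · 1791 · 238 (mod 2887).
Accumulate the product:
2468 · 1488 = 3672384 ≡ 120
120 · 2417 = 290040 ≡ 1340
1340 · 1097 = 1469980 ≡ 497
497 · 224 = 111328 ≡ 1622
1622 · 1791 = 2905002 ≡ 680
680 · 238 = 161840 ≡ 168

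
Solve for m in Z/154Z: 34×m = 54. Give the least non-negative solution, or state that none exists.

65

gcd(34, 154) = 2, and 2 | 54, so solutions exist.
Divide through by 2: 17×m = 27 (mod 77).
17⁻¹ ≡ 68 (mod 77).
m ≡ 68×27 ≡ 65 (mod 77).
The smallest non-negative solution is m = 65.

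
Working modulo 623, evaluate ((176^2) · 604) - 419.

(176)^2 ≡ 449 (mod 623)
449 · 604 = 271196 ≡ 191 (mod 623)
191 - 419 = -228 ≡ 395 (mod 623)

395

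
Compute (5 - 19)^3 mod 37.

31

5 - 19 = -14 ≡ 23 (mod 37)
(23)^3 ≡ 31 (mod 37)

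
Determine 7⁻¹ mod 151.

151 = 21×7 + 4
7 = 1×4 + 3
4 = 1×3 + 1
3 = 3×1 + 0
gcd(7, 151) = 1, so the inverse exists.
Back-substitute for 1:
1 = 1×4 − 1×3
  = −1×7 + 2×4
  = 2×151 − 43×7
So 7⁻¹ ≡ −43 ≡ 108 (mod 151).

108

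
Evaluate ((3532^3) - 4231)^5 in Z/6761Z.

(3532)^3 ≡ 2957 (mod 6761)
2957 - 4231 = -1274 ≡ 5487 (mod 6761)
(5487)^5 ≡ 3477 (mod 6761)

3477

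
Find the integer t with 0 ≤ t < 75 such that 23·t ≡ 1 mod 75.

Run the extended Euclidean algorithm:
75 = 3·23 + 6
23 = 3·6 + 5
6 = 1·5 + 1
5 = 5·1 + 0
gcd(23, 75) = 1, so the inverse exists.
Bézout: 1 = 4·75 − 13·23.
So 23⁻¹ ≡ −13 ≡ 62 (mod 75).

62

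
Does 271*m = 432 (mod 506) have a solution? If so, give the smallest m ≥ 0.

gcd(271, 506) = 1, so a unique solution mod 506 exists.
271⁻¹ ≡ 239 (mod 506).
m ≡ 239*432 ≡ 24 (mod 506).

24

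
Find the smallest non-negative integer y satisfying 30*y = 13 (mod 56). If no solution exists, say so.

no solution

gcd(30, 56) = 2, and 2 does not divide 13.
So the congruence has no solution.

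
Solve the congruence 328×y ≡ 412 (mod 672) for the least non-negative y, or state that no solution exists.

gcd(328, 672) = 8, and 8 does not divide 412.
So the congruence has no solution.

no solution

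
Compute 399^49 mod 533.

49 in binary is 110001, i.e. 49 = 32 + 16 + 1.
399^1 ≡ 399 (mod 533)
399^2 ≡ 399^2 = 159201 ≡ 367 (mod 533)
399^4 ≡ 367^2 = 134689 ≡ 373 (mod 533)
399^8 ≡ 373^2 = 139129 ≡ 16 (mod 533)
399^16 ≡ 16^2 = 256 (mod 533)
399^32 ≡ 256^2 = 65536 ≡ 510 (mod 533)
399^49 = 399^32 * 399^16 * 399^1 ≡ 510 * 256 * 399 (mod 533).
Accumulate the product:
510 * 256 = 130560 ≡ 508
508 * 399 = 202692 ≡ 152

152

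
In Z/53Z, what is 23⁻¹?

30

53 = 2*23 + 7
23 = 3*7 + 2
7 = 3*2 + 1
2 = 2*1 + 0
gcd(23, 53) = 1, so the inverse exists.
Bézout: 1 = 10*53 − 23*23.
So 23⁻¹ ≡ −23 ≡ 30 (mod 53).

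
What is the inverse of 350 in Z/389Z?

Run the extended Euclidean algorithm:
389 = 1*350 + 39
350 = 8*39 + 38
39 = 1*38 + 1
38 = 38*1 + 0
gcd(350, 389) = 1, so the inverse exists.
Back-substitute for 1:
1 = 1*39 − 1*38
  = −1*350 + 9*39
  = 9*389 − 10*350
So 350⁻¹ ≡ −10 ≡ 379 (mod 389).

379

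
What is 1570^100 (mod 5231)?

By square-and-multiply:
1570^1 ≡ 1570 (mod 5231)
1570^2 ≡ 1570^2 = 2464900 ≡ 1099 (mod 5231)
1570^4 ≡ 1099^2 = 1207801 ≡ 4671 (mod 5231)
1570^8 ≡ 4671^2 = 21818241 ≡ 4971 (mod 5231)
1570^16 ≡ 4971^2 = 24710841 ≡ 4828 (mod 5231)
1570^32 ≡ 4828^2 = 23309584 ≡ 248 (mod 5231)
1570^64 ≡ 248^2 = 61504 ≡ 3963 (mod 5231)
1570^100 = 1570^64 · 1570^32 · 1570^4 ≡ 3963 · 248 · 4671 (mod 5231).
Accumulate the product:
3963 · 248 = 982824 ≡ 4627
4627 · 4671 = 21612717 ≡ 3456

3456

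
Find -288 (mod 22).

20

-288 = -14·22 + 20, so -288 ≡ 20 (mod 22).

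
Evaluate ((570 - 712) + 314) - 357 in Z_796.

611

570 - 712 = -142 ≡ 654 (mod 796)
654 + 314 = 968 ≡ 172 (mod 796)
172 - 357 = -185 ≡ 611 (mod 796)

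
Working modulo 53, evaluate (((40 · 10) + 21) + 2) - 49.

3

40 · 10 = 400 ≡ 29 (mod 53)
29 + 21 = 50
50 + 2 = 52
52 - 49 = 3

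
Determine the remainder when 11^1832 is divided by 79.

36

1832 in binary is 11100101000, i.e. 1832 = 1024 + 512 + 256 + 32 + 8.
11^1 ≡ 11 (mod 79)
11^2 ≡ 11^2 = 121 ≡ 42 (mod 79)
11^4 ≡ 42^2 = 1764 ≡ 26 (mod 79)
11^8 ≡ 26^2 = 676 ≡ 44 (mod 79)
11^16 ≡ 44^2 = 1936 ≡ 40 (mod 79)
11^32 ≡ 40^2 = 1600 ≡ 20 (mod 79)
11^64 ≡ 20^2 = 400 ≡ 5 (mod 79)
11^128 ≡ 5^2 = 25 (mod 79)
11^256 ≡ 25^2 = 625 ≡ 72 (mod 79)
11^512 ≡ 72^2 = 5184 ≡ 49 (mod 79)
11^1024 ≡ 49^2 = 2401 ≡ 31 (mod 79)
11^1832 = 11^1024 · 11^512 · 11^256 · 11^32 · 11^8 ≡ 31 · 49 · 72 · 20 · 44 (mod 79).
Accumulate the product:
31 · 49 = 1519 ≡ 18
18 · 72 = 1296 ≡ 32
32 · 20 = 640 ≡ 8
8 · 44 = 352 ≡ 36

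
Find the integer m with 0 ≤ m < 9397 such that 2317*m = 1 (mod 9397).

7503

By the extended Euclidean algorithm:
9397 = 4*2317 + 129
2317 = 17*129 + 124
129 = 1*124 + 5
124 = 24*5 + 4
5 = 1*4 + 1
4 = 4*1 + 0
gcd(2317, 9397) = 1, so the inverse exists.
Back-substitute for 1:
1 = 1*5 − 1*4
  = −1*124 + 25*5
  = 25*129 − 26*124
  = −26*2317 + 467*129
  = 467*9397 − 1894*2317
So 2317⁻¹ ≡ −1894 ≡ 7503 (mod 9397).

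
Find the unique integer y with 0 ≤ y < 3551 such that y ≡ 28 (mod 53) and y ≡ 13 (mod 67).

1353

53⁻¹ mod 67: 53·43 ≡ 1 (mod 67), so 53⁻¹ ≡ 43.
y = 28 + 53·((13 − 28)·43 mod 67) = 28 + 53·25 = 1353.
Check: 1353 mod 53 = 28, 1353 mod 67 = 13. ✓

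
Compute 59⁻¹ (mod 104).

67

Apply the Euclidean algorithm and back-substitute:
104 = 1·59 + 45
59 = 1·45 + 14
45 = 3·14 + 3
14 = 4·3 + 2
3 = 1·2 + 1
2 = 2·1 + 0
gcd(59, 104) = 1, so the inverse exists.
Back-substitute for 1:
1 = 1·3 − 1·2
  = −1·14 + 5·3
  = 5·45 − 16·14
  = −16·59 + 21·45
  = 21·104 − 37·59
So 59⁻¹ ≡ −37 ≡ 67 (mod 104).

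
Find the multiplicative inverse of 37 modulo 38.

By the extended Euclidean algorithm:
38 = 1×37 + 1
37 = 37×1 + 0
gcd(37, 38) = 1, so the inverse exists.
Back-substitute for 1:
1 = 1×38 − 1×37
So 37⁻¹ ≡ −1 ≡ 37 (mod 38).

37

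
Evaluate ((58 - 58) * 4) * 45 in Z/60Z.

0

58 - 58 = 0
0 * 4 = 0
0 * 45 = 0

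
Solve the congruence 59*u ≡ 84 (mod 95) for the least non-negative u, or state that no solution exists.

61

gcd(59, 95) = 1, so a unique solution mod 95 exists.
59⁻¹ ≡ 29 (mod 95).
u ≡ 29*84 ≡ 61 (mod 95).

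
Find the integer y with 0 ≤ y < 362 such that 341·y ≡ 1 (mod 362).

293

By the extended Euclidean algorithm:
362 = 1·341 + 21
341 = 16·21 + 5
21 = 4·5 + 1
5 = 5·1 + 0
gcd(341, 362) = 1, so the inverse exists.
Bézout: 1 = 65·362 − 69·341.
So 341⁻¹ ≡ −69 ≡ 293 (mod 362).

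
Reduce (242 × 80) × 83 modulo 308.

44

242 × 80 = 19360 ≡ 264 (mod 308)
264 × 83 = 21912 ≡ 44 (mod 308)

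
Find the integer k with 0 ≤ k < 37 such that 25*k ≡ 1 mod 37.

3

37 = 1×25 + 12
25 = 2×12 + 1
12 = 12×1 + 0
gcd(25, 37) = 1, so the inverse exists.
Back-substitute for 1:
1 = 1×25 − 2×12
  = −2×37 + 3×25
So 25⁻¹ ≡ 3 (mod 37).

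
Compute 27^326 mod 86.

47

Using repeated squaring:
27^1 ≡ 27 (mod 86)
27^2 ≡ 27^2 = 729 ≡ 41 (mod 86)
27^4 ≡ 41^2 = 1681 ≡ 47 (mod 86)
27^8 ≡ 47^2 = 2209 ≡ 59 (mod 86)
27^16 ≡ 59^2 = 3481 ≡ 41 (mod 86)
27^32 ≡ 41^2 = 1681 ≡ 47 (mod 86)
27^64 ≡ 47^2 = 2209 ≡ 59 (mod 86)
27^128 ≡ 59^2 = 3481 ≡ 41 (mod 86)
27^256 ≡ 41^2 = 1681 ≡ 47 (mod 86)
27^326 = 27^256 · 27^64 · 27^4 · 27^2 ≡ 47 · 59 · 47 · 41 (mod 86).
Accumulate the product:
47 · 59 = 2773 ≡ 21
21 · 47 = 987 ≡ 41
41 · 41 = 1681 ≡ 47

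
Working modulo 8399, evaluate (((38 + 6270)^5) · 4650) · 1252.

38 + 6270 = 6308
(6308)^5 ≡ 5121 (mod 8399)
5121 · 4650 = 23812650 ≡ 1485 (mod 8399)
1485 · 1252 = 1859220 ≡ 3041 (mod 8399)

3041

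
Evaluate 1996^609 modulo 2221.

2152

By square-and-multiply:
609 in binary is 1001100001, i.e. 609 = 512 + 64 + 32 + 1.
1996^1 ≡ 1996 (mod 2221)
1996^2 ≡ 1996^2 = 3984016 ≡ 1763 (mod 2221)
1996^4 ≡ 1763^2 = 3108169 ≡ 990 (mod 2221)
1996^8 ≡ 990^2 = 980100 ≡ 639 (mod 2221)
1996^16 ≡ 639^2 = 408321 ≡ 1878 (mod 2221)
1996^32 ≡ 1878^2 = 3526884 ≡ 2157 (mod 2221)
1996^64 ≡ 2157^2 = 4652649 ≡ 1875 (mod 2221)
1996^128 ≡ 1875^2 = 3515625 ≡ 2003 (mod 2221)
1996^256 ≡ 2003^2 = 4012009 ≡ 883 (mod 2221)
1996^512 ≡ 883^2 = 779689 ≡ 118 (mod 2221)
1996^609 = 1996^512 * 1996^64 * 1996^32 * 1996^1 ≡ 118 * 1875 * 2157 * 1996 (mod 2221).
Accumulate the product:
118 * 1875 = 221250 ≡ 1371
1371 * 2157 = 2957247 ≡ 1096
1096 * 1996 = 2187616 ≡ 2152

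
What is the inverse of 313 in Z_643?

Apply the Euclidean algorithm and back-substitute:
643 = 2·313 + 17
313 = 18·17 + 7
17 = 2·7 + 3
7 = 2·3 + 1
3 = 3·1 + 0
gcd(313, 643) = 1, so the inverse exists.
Bézout: 1 = −92·643 + 189·313.
So 313⁻¹ ≡ 189 (mod 643).

189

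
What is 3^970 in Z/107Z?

3^1 ≡ 3 (mod 107)
3^2 ≡ 3^2 = 9 (mod 107)
3^4 ≡ 9^2 = 81 (mod 107)
3^8 ≡ 81^2 = 6561 ≡ 34 (mod 107)
3^16 ≡ 34^2 = 1156 ≡ 86 (mod 107)
3^32 ≡ 86^2 = 7396 ≡ 13 (mod 107)
3^64 ≡ 13^2 = 169 ≡ 62 (mod 107)
3^128 ≡ 62^2 = 3844 ≡ 99 (mod 107)
3^256 ≡ 99^2 = 9801 ≡ 64 (mod 107)
3^512 ≡ 64^2 = 4096 ≡ 30 (mod 107)
3^970 = 3^512 · 3^256 · 3^128 · 3^64 · 3^8 · 3^2 ≡ 30 · 64 · 99 · 62 · 34 · 9 (mod 107).
Accumulate the product:
30 · 64 = 1920 ≡ 101
101 · 99 = 9999 ≡ 48
48 · 62 = 2976 ≡ 87
87 · 34 = 2958 ≡ 69
69 · 9 = 621 ≡ 86

86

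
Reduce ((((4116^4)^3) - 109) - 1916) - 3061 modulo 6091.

4547

(4116)^4 ≡ 5322 (mod 6091)
(5322)^3 ≡ 3542 (mod 6091)
3542 - 109 = 3433
3433 - 1916 = 1517
1517 - 3061 = -1544 ≡ 4547 (mod 6091)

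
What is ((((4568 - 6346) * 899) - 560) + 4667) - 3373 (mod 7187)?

4568 - 6346 = -1778 ≡ 5409 (mod 7187)
5409 * 899 = 4862691 ≡ 4279 (mod 7187)
4279 - 560 = 3719
3719 + 4667 = 8386 ≡ 1199 (mod 7187)
1199 - 3373 = -2174 ≡ 5013 (mod 7187)

5013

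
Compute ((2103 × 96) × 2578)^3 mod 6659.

1945

2103 × 96 = 201888 ≡ 2118 (mod 6659)
2118 × 2578 = 5460204 ≡ 6483 (mod 6659)
(6483)^3 ≡ 1945 (mod 6659)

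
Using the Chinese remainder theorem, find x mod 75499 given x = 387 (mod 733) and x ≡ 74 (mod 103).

733⁻¹ mod 103: 733·43 ≡ 1 (mod 103), so 733⁻¹ ≡ 43.
x = 387 + 733·((74 − 387)·43 mod 103) = 387 + 733·34 = 25309.

25309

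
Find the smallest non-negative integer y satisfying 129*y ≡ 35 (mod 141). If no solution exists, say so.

no solution

gcd(129, 141) = 3, and 3 does not divide 35.
So the congruence has no solution.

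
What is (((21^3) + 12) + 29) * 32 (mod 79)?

(21)^3 ≡ 18 (mod 79)
18 + 12 = 30
30 + 29 = 59
59 * 32 = 1888 ≡ 71 (mod 79)

71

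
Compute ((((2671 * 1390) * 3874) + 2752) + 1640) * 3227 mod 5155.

2671 * 1390 = 3712690 ≡ 1090 (mod 5155)
1090 * 3874 = 4222660 ≡ 715 (mod 5155)
715 + 2752 = 3467
3467 + 1640 = 5107
5107 * 3227 = 16480289 ≡ 4909 (mod 5155)

4909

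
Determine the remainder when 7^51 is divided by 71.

52

51 in binary is 110011, i.e. 51 = 32 + 16 + 2 + 1.
7^1 ≡ 7 (mod 71)
7^2 ≡ 7^2 = 49 (mod 71)
7^4 ≡ 49^2 = 2401 ≡ 58 (mod 71)
7^8 ≡ 58^2 = 3364 ≡ 27 (mod 71)
7^16 ≡ 27^2 = 729 ≡ 19 (mod 71)
7^32 ≡ 19^2 = 361 ≡ 6 (mod 71)
7^51 = 7^32 × 7^16 × 7^2 × 7^1 ≡ 6 × 19 × 49 × 7 (mod 71).
Accumulate the product:
6 × 19 = 114 ≡ 43
43 × 49 = 2107 ≡ 48
48 × 7 = 336 ≡ 52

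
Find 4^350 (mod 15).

Using repeated squaring:
350 in binary is 101011110, i.e. 350 = 256 + 64 + 16 + 8 + 4 + 2.
4^1 ≡ 4 (mod 15)
4^2 ≡ 4^2 = 16 ≡ 1 (mod 15)
4^4 ≡ 1^2 = 1 (mod 15)
4^8 ≡ 1^2 = 1 (mod 15)
4^16 ≡ 1^2 = 1 (mod 15)
4^32 ≡ 1^2 = 1 (mod 15)
4^64 ≡ 1^2 = 1 (mod 15)
4^128 ≡ 1^2 = 1 (mod 15)
4^256 ≡ 1^2 = 1 (mod 15)
4^350 = 4^256 · 4^64 · 4^16 · 4^8 · 4^4 · 4^2 ≡ 1 · 1 · 1 · 1 · 1 · 1 (mod 15).
Accumulate the product:
1 · 1 = 1
1 · 1 = 1
1 · 1 = 1
1 · 1 = 1
1 · 1 = 1

1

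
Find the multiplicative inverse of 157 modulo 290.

By the extended Euclidean algorithm:
290 = 1×157 + 133
157 = 1×133 + 24
133 = 5×24 + 13
24 = 1×13 + 11
13 = 1×11 + 2
11 = 5×2 + 1
2 = 2×1 + 0
gcd(157, 290) = 1, so the inverse exists.
Back-substitute for 1:
1 = 1×11 − 5×2
  = −5×13 + 6×11
  = 6×24 − 11×13
  = −11×133 + 61×24
  = 61×157 − 72×133
  = −72×290 + 133×157
So 157⁻¹ ≡ 133 (mod 290).

133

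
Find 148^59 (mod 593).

311

Compute successive squares:
59 in binary is 111011, i.e. 59 = 32 + 16 + 8 + 2 + 1.
148^1 ≡ 148 (mod 593)
148^2 ≡ 148^2 = 21904 ≡ 556 (mod 593)
148^4 ≡ 556^2 = 309136 ≡ 183 (mod 593)
148^8 ≡ 183^2 = 33489 ≡ 281 (mod 593)
148^16 ≡ 281^2 = 78961 ≡ 92 (mod 593)
148^32 ≡ 92^2 = 8464 ≡ 162 (mod 593)
148^59 = 148^32 · 148^16 · 148^8 · 148^2 · 148^1 ≡ 162 · 92 · 281 · 556 · 148 (mod 593).
Accumulate the product:
162 · 92 = 14904 ≡ 79
79 · 281 = 22199 ≡ 258
258 · 556 = 143448 ≡ 535
535 · 148 = 79180 ≡ 311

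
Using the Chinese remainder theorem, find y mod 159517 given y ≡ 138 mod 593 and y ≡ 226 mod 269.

593⁻¹ mod 269: 593×225 ≡ 1 (mod 269), so 593⁻¹ ≡ 225.
y = 138 + 593×((226 − 138)×225 mod 269) = 138 + 593×163 = 96797.
Check: 96797 mod 593 = 138, 96797 mod 269 = 226. ✓

96797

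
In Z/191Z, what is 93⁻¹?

191 = 2×93 + 5
93 = 18×5 + 3
5 = 1×3 + 2
3 = 1×2 + 1
2 = 2×1 + 0
gcd(93, 191) = 1, so the inverse exists.
Back-substitute for 1:
1 = 1×3 − 1×2
  = −1×5 + 2×3
  = 2×93 − 37×5
  = −37×191 + 76×93
So 93⁻¹ ≡ 76 (mod 191).

76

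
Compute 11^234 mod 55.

234 in binary is 11101010, i.e. 234 = 128 + 64 + 32 + 8 + 2.
11^1 ≡ 11 (mod 55)
11^2 ≡ 11^2 = 121 ≡ 11 (mod 55)
11^4 ≡ 11^2 = 121 ≡ 11 (mod 55)
11^8 ≡ 11^2 = 121 ≡ 11 (mod 55)
11^16 ≡ 11^2 = 121 ≡ 11 (mod 55)
11^32 ≡ 11^2 = 121 ≡ 11 (mod 55)
11^64 ≡ 11^2 = 121 ≡ 11 (mod 55)
11^128 ≡ 11^2 = 121 ≡ 11 (mod 55)
11^234 = 11^128 · 11^64 · 11^32 · 11^8 · 11^2 ≡ 11 · 11 · 11 · 11 · 11 (mod 55).
Accumulate the product:
11 · 11 = 121 ≡ 11
11 · 11 = 121 ≡ 11
11 · 11 = 121 ≡ 11
11 · 11 = 121 ≡ 11

11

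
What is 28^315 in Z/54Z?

Using repeated squaring:
28^1 ≡ 28 (mod 54)
28^2 ≡ 28^2 = 784 ≡ 28 (mod 54)
28^4 ≡ 28^2 = 784 ≡ 28 (mod 54)
28^8 ≡ 28^2 = 784 ≡ 28 (mod 54)
28^16 ≡ 28^2 = 784 ≡ 28 (mod 54)
28^32 ≡ 28^2 = 784 ≡ 28 (mod 54)
28^64 ≡ 28^2 = 784 ≡ 28 (mod 54)
28^128 ≡ 28^2 = 784 ≡ 28 (mod 54)
28^256 ≡ 28^2 = 784 ≡ 28 (mod 54)
28^315 = 28^256 · 28^32 · 28^16 · 28^8 · 28^2 · 28^1 ≡ 28 · 28 · 28 · 28 · 28 · 28 (mod 54).
Accumulate the product:
28 · 28 = 784 ≡ 28
28 · 28 = 784 ≡ 28
28 · 28 = 784 ≡ 28
28 · 28 = 784 ≡ 28
28 · 28 = 784 ≡ 28

28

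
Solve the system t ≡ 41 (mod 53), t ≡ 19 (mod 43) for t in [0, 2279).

836

53⁻¹ mod 43: 53*13 ≡ 1 (mod 43), so 53⁻¹ ≡ 13.
t = 41 + 53*((19 − 41)*13 mod 43) = 41 + 53*15 = 836.
Check: 836 mod 53 = 41, 836 mod 43 = 19. ✓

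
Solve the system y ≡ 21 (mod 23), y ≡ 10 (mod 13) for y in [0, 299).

23⁻¹ mod 13: 23*4 ≡ 1 (mod 13), so 23⁻¹ ≡ 4.
y = 21 + 23*((10 − 21)*4 mod 13) = 21 + 23*8 = 205.

205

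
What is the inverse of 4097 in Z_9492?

Run the extended Euclidean algorithm:
9492 = 2*4097 + 1298
4097 = 3*1298 + 203
1298 = 6*203 + 80
203 = 2*80 + 43
80 = 1*43 + 37
43 = 1*37 + 6
37 = 6*6 + 1
6 = 6*1 + 0
gcd(4097, 9492) = 1, so the inverse exists.
Bézout: 1 = 666*9492 − 1543*4097.
So 4097⁻¹ ≡ −1543 ≡ 7949 (mod 9492).

7949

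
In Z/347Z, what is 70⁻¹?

By the extended Euclidean algorithm:
347 = 4·70 + 67
70 = 1·67 + 3
67 = 22·3 + 1
3 = 3·1 + 0
gcd(70, 347) = 1, so the inverse exists.
Bézout: 1 = 23·347 − 114·70.
So 70⁻¹ ≡ −114 ≡ 233 (mod 347).

233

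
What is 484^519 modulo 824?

Compute successive squares:
519 in binary is 1000000111, i.e. 519 = 512 + 4 + 2 + 1.
484^1 ≡ 484 (mod 824)
484^2 ≡ 484^2 = 234256 ≡ 240 (mod 824)
484^4 ≡ 240^2 = 57600 ≡ 744 (mod 824)
484^8 ≡ 744^2 = 553536 ≡ 632 (mod 824)
484^16 ≡ 632^2 = 399424 ≡ 608 (mod 824)
484^32 ≡ 608^2 = 369664 ≡ 512 (mod 824)
484^64 ≡ 512^2 = 262144 ≡ 112 (mod 824)
484^128 ≡ 112^2 = 12544 ≡ 184 (mod 824)
484^256 ≡ 184^2 = 33856 ≡ 72 (mod 824)
484^512 ≡ 72^2 = 5184 ≡ 240 (mod 824)
484^519 = 484^512 · 484^4 · 484^2 · 484^1 ≡ 240 · 744 · 240 · 484 (mod 824).
Accumulate the product:
240 · 744 = 178560 ≡ 576
576 · 240 = 138240 ≡ 632
632 · 484 = 305888 ≡ 184

184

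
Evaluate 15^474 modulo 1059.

735

By square-and-multiply:
15^1 ≡ 15 (mod 1059)
15^2 ≡ 15^2 = 225 (mod 1059)
15^4 ≡ 225^2 = 50625 ≡ 852 (mod 1059)
15^8 ≡ 852^2 = 725904 ≡ 489 (mod 1059)
15^16 ≡ 489^2 = 239121 ≡ 846 (mod 1059)
15^32 ≡ 846^2 = 715716 ≡ 891 (mod 1059)
15^64 ≡ 891^2 = 793881 ≡ 690 (mod 1059)
15^128 ≡ 690^2 = 476100 ≡ 609 (mod 1059)
15^256 ≡ 609^2 = 370881 ≡ 231 (mod 1059)
15^474 = 15^256 × 15^128 × 15^64 × 15^16 × 15^8 × 15^2 ≡ 231 × 609 × 690 × 846 × 489 × 225 (mod 1059).
Accumulate the product:
231 × 609 = 140679 ≡ 891
891 × 690 = 614790 ≡ 570
570 × 846 = 482220 ≡ 375
375 × 489 = 183375 ≡ 168
168 × 225 = 37800 ≡ 735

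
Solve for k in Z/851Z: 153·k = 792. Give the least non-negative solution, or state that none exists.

706

gcd(153, 851) = 1, so a unique solution mod 851 exists.
153⁻¹ ≡ 89 (mod 851).
k ≡ 89·792 ≡ 706 (mod 851).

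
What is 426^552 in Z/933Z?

156

By square-and-multiply:
426^1 ≡ 426 (mod 933)
426^2 ≡ 426^2 = 181476 ≡ 474 (mod 933)
426^4 ≡ 474^2 = 224676 ≡ 756 (mod 933)
426^8 ≡ 756^2 = 571536 ≡ 540 (mod 933)
426^16 ≡ 540^2 = 291600 ≡ 504 (mod 933)
426^32 ≡ 504^2 = 254016 ≡ 240 (mod 933)
426^64 ≡ 240^2 = 57600 ≡ 687 (mod 933)
426^128 ≡ 687^2 = 471969 ≡ 804 (mod 933)
426^256 ≡ 804^2 = 646416 ≡ 780 (mod 933)
426^512 ≡ 780^2 = 608400 ≡ 84 (mod 933)
426^552 = 426^512 · 426^32 · 426^8 ≡ 84 · 240 · 540 (mod 933).
Accumulate the product:
84 · 240 = 20160 ≡ 567
567 · 540 = 306180 ≡ 156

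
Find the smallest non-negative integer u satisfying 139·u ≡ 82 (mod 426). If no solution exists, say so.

gcd(139, 426) = 1, so a unique solution mod 426 exists.
139⁻¹ ≡ 331 (mod 426).
u ≡ 331·82 ≡ 304 (mod 426).

304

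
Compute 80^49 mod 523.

49 in binary is 110001, i.e. 49 = 32 + 16 + 1.
80^1 ≡ 80 (mod 523)
80^2 ≡ 80^2 = 6400 ≡ 124 (mod 523)
80^4 ≡ 124^2 = 15376 ≡ 209 (mod 523)
80^8 ≡ 209^2 = 43681 ≡ 272 (mod 523)
80^16 ≡ 272^2 = 73984 ≡ 241 (mod 523)
80^32 ≡ 241^2 = 58081 ≡ 28 (mod 523)
80^49 = 80^32 × 80^16 × 80^1 ≡ 28 × 241 × 80 (mod 523).
Accumulate the product:
28 × 241 = 6748 ≡ 472
472 × 80 = 37760 ≡ 104

104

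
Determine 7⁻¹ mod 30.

30 = 4·7 + 2
7 = 3·2 + 1
2 = 2·1 + 0
gcd(7, 30) = 1, so the inverse exists.
Bézout: 1 = −3·30 + 13·7.
So 7⁻¹ ≡ 13 (mod 30).

13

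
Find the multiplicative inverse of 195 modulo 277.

152

Run the extended Euclidean algorithm:
277 = 1*195 + 82
195 = 2*82 + 31
82 = 2*31 + 20
31 = 1*20 + 11
20 = 1*11 + 9
11 = 1*9 + 2
9 = 4*2 + 1
2 = 2*1 + 0
gcd(195, 277) = 1, so the inverse exists.
Back-substitute for 1:
1 = 1*9 − 4*2
  = −4*11 + 5*9
  = 5*20 − 9*11
  = −9*31 + 14*20
  = 14*82 − 37*31
  = −37*195 + 88*82
  = 88*277 − 125*195
So 195⁻¹ ≡ −125 ≡ 152 (mod 277).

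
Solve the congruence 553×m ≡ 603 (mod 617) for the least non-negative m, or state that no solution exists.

gcd(553, 617) = 1, so a unique solution mod 617 exists.
553⁻¹ ≡ 241 (mod 617).
m ≡ 241×603 ≡ 328 (mod 617).

328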